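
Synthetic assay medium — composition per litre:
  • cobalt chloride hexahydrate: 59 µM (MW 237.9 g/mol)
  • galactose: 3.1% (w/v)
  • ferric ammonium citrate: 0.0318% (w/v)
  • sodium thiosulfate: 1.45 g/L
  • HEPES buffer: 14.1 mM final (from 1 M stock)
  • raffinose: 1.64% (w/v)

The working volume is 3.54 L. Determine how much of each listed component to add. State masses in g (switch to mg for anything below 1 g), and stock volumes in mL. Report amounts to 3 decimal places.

cobalt chloride hexahydrate 49.688 mg; galactose 109.740 g; ferric ammonium citrate 1.126 g; sodium thiosulfate 5.133 g; HEPES buffer 49.914 mL; raffinose 58.056 g

Scale factor relative to 1 L: 3.54.
cobalt chloride hexahydrate: 59 µmol/L × 237.9 g/mol × 3.54 L ÷ 1000 = 49.688 mg
galactose: 3.1% w/v = 31 g/L → 31 × 3.54 L = 109.740 g
ferric ammonium citrate: 0.0318 g per 100 mL × 3540 mL ÷ 100 = 1.126 g
sodium thiosulfate: 1.45 g/L × 3.54 L = 5.133 g
HEPES buffer: V = C2·V2/C1 = 14.1 mM × 3540 mL ÷ 1000 mM = 49.914 mL
raffinose: 1.64 g per 100 mL × 3540 mL ÷ 100 = 58.056 g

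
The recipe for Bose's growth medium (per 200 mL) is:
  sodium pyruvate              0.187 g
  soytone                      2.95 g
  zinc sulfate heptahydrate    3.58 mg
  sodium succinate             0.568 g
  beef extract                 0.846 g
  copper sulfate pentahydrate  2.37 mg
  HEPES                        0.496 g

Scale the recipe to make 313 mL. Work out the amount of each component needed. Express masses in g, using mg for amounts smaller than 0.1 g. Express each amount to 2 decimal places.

sodium pyruvate 0.29 g; soytone 4.62 g; zinc sulfate heptahydrate 5.60 mg; sodium succinate 0.89 g; beef extract 1.32 g; copper sulfate pentahydrate 3.71 mg; HEPES 0.78 g

Scale factor = 313 mL / 200 mL = 1.565.
sodium pyruvate: 0.187 g × (313 mL / 200 mL) = 0.29 g
soytone: 2.95 g × (313 mL / 200 mL) = 4.62 g
zinc sulfate heptahydrate: 3.58 mg × (313 mL / 200 mL) = 5.60 mg
sodium succinate: 0.568 g × (313 mL / 200 mL) = 0.89 g
beef extract: 0.846 g × (313 mL / 200 mL) = 1.32 g
copper sulfate pentahydrate: 2.37 mg × (313 mL / 200 mL) = 3.71 mg
HEPES: 0.496 g × (313 mL / 200 mL) = 0.78 g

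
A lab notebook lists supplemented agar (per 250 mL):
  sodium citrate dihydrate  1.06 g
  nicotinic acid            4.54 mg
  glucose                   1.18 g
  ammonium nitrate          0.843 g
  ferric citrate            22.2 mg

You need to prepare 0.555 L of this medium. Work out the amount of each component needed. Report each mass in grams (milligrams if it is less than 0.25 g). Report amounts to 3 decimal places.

sodium citrate dihydrate 2.353 g; nicotinic acid 10.079 mg; glucose 2.620 g; ammonium nitrate 1.871 g; ferric citrate 49.284 mg

Ratio of target to recipe volume: 555 / 250 = 2.22.
sodium citrate dihydrate: 1.06 g × (555 mL / 250 mL) = 2.353 g
nicotinic acid: 4.54 mg × (555 mL / 250 mL) = 10.079 mg
glucose: 1.18 g × (555 mL / 250 mL) = 2.620 g
ammonium nitrate: 0.843 g × (555 mL / 250 mL) = 1.871 g
ferric citrate: 22.2 mg × (555 mL / 250 mL) = 49.284 mg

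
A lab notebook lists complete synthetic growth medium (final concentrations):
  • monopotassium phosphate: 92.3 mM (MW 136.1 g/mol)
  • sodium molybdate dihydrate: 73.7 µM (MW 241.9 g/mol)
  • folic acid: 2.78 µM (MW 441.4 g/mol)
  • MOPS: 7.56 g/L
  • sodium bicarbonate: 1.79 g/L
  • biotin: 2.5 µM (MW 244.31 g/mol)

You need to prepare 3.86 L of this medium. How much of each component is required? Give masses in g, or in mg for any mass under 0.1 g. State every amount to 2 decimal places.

monopotassium phosphate 48.49 g; sodium molybdate dihydrate 68.82 mg; folic acid 4.74 mg; MOPS 29.18 g; sodium bicarbonate 6.91 g; biotin 2.36 mg

Working volume: 3.86 L.
monopotassium phosphate: 92.3 mmol/L × 136.1 g/mol × 3.86 L ÷ 1000 = 48.49 g
sodium molybdate dihydrate: 73.7 µmol/L × 241.9 g/mol × 3.86 L ÷ 1000 = 68.82 mg
folic acid: 2.78 µmol/L × 441.4 g/mol × 3.86 L ÷ 1000 = 4.74 mg
MOPS: 7.56 g/L × 3.86 L = 29.18 g
sodium bicarbonate: 1.79 g/L × 3.86 L = 6.91 g
biotin: 2.5 µmol/L × 244.31 g/mol × 3.86 L ÷ 1000 = 2.36 mg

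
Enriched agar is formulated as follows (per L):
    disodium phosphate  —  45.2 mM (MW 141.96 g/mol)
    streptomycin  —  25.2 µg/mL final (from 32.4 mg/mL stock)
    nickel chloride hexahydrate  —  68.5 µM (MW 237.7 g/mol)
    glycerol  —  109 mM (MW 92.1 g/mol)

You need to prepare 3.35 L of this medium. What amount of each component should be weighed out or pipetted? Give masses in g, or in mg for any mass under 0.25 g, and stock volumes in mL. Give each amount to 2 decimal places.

Scale factor relative to 1 L: 3.35.
disodium phosphate: 45.2 mmol/L × 141.96 g/mol × 3.35 L ÷ 1000 = 21.50 g
streptomycin: V = C2·V2/C1 = 25.2 µg/mL × 3350 mL ÷ 32400 µg/mL = 2.61 mL
nickel chloride hexahydrate: 68.5 µmol/L × 237.7 g/mol × 3.35 L ÷ 1000 = 54.55 mg
glycerol: 109 mmol/L × 92.1 g/mol × 3.35 L ÷ 1000 = 33.63 g

disodium phosphate 21.50 g; streptomycin 2.61 mL; nickel chloride hexahydrate 54.55 mg; glycerol 33.63 g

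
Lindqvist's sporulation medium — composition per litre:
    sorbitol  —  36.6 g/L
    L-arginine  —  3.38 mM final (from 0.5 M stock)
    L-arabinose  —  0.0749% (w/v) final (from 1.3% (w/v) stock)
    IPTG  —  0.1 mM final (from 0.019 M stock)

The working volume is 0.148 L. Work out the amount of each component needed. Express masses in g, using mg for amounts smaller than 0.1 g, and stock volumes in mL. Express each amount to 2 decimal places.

sorbitol 5.42 g; L-arginine 1.00 mL; L-arabinose 8.53 mL; IPTG 0.78 mL

Working volume: 0.148 L.
sorbitol: 36.6 g/L × 0.148 L = 5.42 g
L-arginine: V = C2·V2/C1 = 3.38 mM × 148 mL ÷ 500 mM = 1.00 mL
L-arabinose: V = C2·V2/C1 = 0.0749% ÷ 1.3% × 148 mL = 8.53 mL
IPTG: dilute stock: 0.1 mM × 148 mL ÷ 19 mM = 0.78 mL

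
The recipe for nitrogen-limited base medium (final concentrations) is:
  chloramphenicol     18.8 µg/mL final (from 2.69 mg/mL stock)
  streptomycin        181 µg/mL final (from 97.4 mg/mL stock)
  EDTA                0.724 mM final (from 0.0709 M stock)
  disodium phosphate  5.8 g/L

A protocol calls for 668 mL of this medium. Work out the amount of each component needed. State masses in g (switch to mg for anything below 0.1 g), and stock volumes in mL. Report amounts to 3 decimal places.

chloramphenicol 4.669 mL; streptomycin 1.241 mL; EDTA 6.821 mL; disodium phosphate 3.874 g

Target volume = 668 mL = 0.668 L.
chloramphenicol: dilute stock: 18.8 µg/mL × 668 mL ÷ 2690 µg/mL = 4.669 mL
streptomycin: V = C2·V2/C1 = 181 µg/mL × 668 mL ÷ 97400 µg/mL = 1.241 mL
EDTA: V = C2·V2/C1 = 0.724 mM × 668 mL ÷ 70.9 mM = 6.821 mL
disodium phosphate: 5.8 g/L × 0.668 L = 3.874 g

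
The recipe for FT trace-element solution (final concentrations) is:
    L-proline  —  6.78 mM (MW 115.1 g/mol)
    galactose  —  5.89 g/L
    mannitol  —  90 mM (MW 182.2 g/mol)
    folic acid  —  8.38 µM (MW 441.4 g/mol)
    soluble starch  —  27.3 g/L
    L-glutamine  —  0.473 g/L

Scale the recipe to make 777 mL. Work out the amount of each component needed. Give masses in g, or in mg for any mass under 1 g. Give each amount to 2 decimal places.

Working volume: 777 mL = 0.777 L.
L-proline: 6.78 mmol/L × 115.1 mg/mmol × 0.777 L = 606.35 mg
galactose: 5.89 g/L × 0.777 L = 4.58 g
mannitol: 90 mmol/L × 182.2 g/mol × 0.777 L ÷ 1000 = 12.74 g
folic acid: 8.38 µmol/L × 441.4 g/mol × 0.777 L ÷ 1000 = 2.87 mg
soluble starch: 27.3 g/L × 0.777 L = 21.21 g
L-glutamine: 0.473 g/L × 0.777 L = 0.367521 g = 367.52 mg

L-proline 606.35 mg; galactose 4.58 g; mannitol 12.74 g; folic acid 2.87 mg; soluble starch 21.21 g; L-glutamine 367.52 mg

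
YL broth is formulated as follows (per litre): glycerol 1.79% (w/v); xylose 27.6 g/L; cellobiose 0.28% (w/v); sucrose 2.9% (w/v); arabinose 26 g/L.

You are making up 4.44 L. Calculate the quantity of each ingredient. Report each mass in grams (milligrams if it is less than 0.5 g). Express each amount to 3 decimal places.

Scale factor relative to 1 L: 4.44.
glycerol: 1.79% w/v = 17.9 g/L → 17.9 × 4.44 L = 79.476 g
xylose: 27.6 g/L × 4.44 L = 122.544 g
cellobiose: 0.28 g per 100 mL × 4440 mL ÷ 100 = 12.432 g
sucrose: 2.9 g per 100 mL × 4440 mL ÷ 100 = 128.760 g
arabinose: 26 g/L × 4.44 L = 115.440 g

glycerol 79.476 g; xylose 122.544 g; cellobiose 12.432 g; sucrose 128.760 g; arabinose 115.440 g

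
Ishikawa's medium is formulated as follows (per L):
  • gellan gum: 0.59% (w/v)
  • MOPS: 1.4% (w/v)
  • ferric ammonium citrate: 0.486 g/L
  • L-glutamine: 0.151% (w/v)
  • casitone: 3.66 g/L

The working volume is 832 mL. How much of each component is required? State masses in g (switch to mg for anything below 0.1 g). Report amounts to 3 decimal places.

Target volume = 832 mL = 0.832 L.
gellan gum: 0.59% w/v = 5.9 g/L → 5.9 × 0.832 L = 4.909 g
MOPS: 1.4 g per 100 mL × 832 mL ÷ 100 = 11.648 g
ferric ammonium citrate: 0.486 g/L × 0.832 L = 0.404 g
L-glutamine: 0.151% w/v = 1.51 g/L → 1.51 × 0.832 L = 1.256 g
casitone: 3.66 g/L × 0.832 L = 3.045 g

gellan gum 4.909 g; MOPS 11.648 g; ferric ammonium citrate 0.404 g; L-glutamine 1.256 g; casitone 3.045 g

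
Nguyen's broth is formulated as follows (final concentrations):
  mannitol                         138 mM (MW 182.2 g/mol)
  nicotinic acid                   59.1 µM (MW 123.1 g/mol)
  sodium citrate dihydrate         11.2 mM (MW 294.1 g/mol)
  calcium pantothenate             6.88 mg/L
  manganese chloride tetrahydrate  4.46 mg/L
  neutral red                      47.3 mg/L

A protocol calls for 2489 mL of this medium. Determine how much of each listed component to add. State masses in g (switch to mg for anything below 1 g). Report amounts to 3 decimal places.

mannitol 62.582 g; nicotinic acid 18.108 mg; sodium citrate dihydrate 8.199 g; calcium pantothenate 17.124 mg; manganese chloride tetrahydrate 11.101 mg; neutral red 117.730 mg

Target volume = 2489 mL = 2.489 L.
mannitol: 138 mmol/L × 182.2 g/mol × 2.489 L ÷ 1000 = 62.582 g
nicotinic acid: 59.1 µmol/L × 123.1 g/mol × 2.489 L ÷ 1000 = 18.108 mg
sodium citrate dihydrate: 11.2 mmol/L × 294.1 g/mol × 2.489 L ÷ 1000 = 8.199 g
calcium pantothenate: 6.88 mg/L × 2.489 L = 17.124 mg
manganese chloride tetrahydrate: 4.46 mg/L × 2.489 L = 11.101 mg
neutral red: 47.3 mg/L × 2.489 L = 117.730 mg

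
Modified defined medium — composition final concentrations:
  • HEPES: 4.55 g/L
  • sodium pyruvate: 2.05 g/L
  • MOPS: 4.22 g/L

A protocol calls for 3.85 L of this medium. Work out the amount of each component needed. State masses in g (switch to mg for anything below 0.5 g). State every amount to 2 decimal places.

Scale factor relative to 1 L: 3.85.
HEPES: 4.55 g/L × 3.85 L = 17.52 g
sodium pyruvate: 2.05 g/L × 3.85 L = 7.89 g
MOPS: 4.22 g/L × 3.85 L = 16.25 g

HEPES 17.52 g; sodium pyruvate 7.89 g; MOPS 16.25 g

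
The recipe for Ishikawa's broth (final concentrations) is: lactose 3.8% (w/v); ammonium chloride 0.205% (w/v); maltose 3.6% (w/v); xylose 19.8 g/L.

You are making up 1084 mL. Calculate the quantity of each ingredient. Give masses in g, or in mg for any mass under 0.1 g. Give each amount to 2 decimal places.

lactose 41.19 g; ammonium chloride 2.22 g; maltose 39.02 g; xylose 21.46 g

Scale factor relative to 1 L: 1.084.
lactose: 3.8 g per 100 mL × 1084 mL ÷ 100 = 41.19 g
ammonium chloride: 0.205 g per 100 mL × 1084 mL ÷ 100 = 2.22 g
maltose: 3.6% w/v = 36 g/L → 36 × 1.084 L = 39.02 g
xylose: 19.8 g/L × 1.084 L = 21.46 g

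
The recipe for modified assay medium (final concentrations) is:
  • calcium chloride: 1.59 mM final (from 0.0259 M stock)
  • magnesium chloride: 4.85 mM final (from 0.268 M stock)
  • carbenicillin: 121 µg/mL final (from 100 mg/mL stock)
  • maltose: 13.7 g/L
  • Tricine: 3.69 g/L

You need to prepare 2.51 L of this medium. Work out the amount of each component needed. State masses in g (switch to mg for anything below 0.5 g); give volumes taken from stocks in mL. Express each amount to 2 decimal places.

Working volume: 2.51 L.
calcium chloride: C1V1 = C2V2 → 1.59 mM × 2510 mL ÷ 25.9 mM = 154.09 mL
magnesium chloride: dilute stock: 4.85 mM × 2510 mL ÷ 268 mM = 45.42 mL
carbenicillin: dilute stock: 121 µg/mL × 2510 mL ÷ 100000 µg/mL = 3.04 mL
maltose: 13.7 g/L × 2.51 L = 34.39 g
Tricine: 3.69 g/L × 2.51 L = 9.26 g

calcium chloride 154.09 mL; magnesium chloride 45.42 mL; carbenicillin 3.04 mL; maltose 34.39 g; Tricine 9.26 g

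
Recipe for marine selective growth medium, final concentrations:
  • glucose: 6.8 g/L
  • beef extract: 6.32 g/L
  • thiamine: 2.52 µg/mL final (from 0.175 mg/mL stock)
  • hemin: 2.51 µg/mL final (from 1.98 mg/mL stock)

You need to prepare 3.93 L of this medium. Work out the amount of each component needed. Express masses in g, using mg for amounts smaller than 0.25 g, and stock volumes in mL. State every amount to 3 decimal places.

Working volume: 3.93 L.
glucose: 6.8 g/L × 3.93 L = 26.724 g
beef extract: 6.32 g/L × 3.93 L = 24.838 g
thiamine: C1V1 = C2V2 → 2.52 µg/mL × 3930 mL ÷ 175 µg/mL = 56.592 mL
hemin: V = C2·V2/C1 = 2.51 µg/mL × 3930 mL ÷ 1980 µg/mL = 4.982 mL

glucose 26.724 g; beef extract 24.838 g; thiamine 56.592 mL; hemin 4.982 mL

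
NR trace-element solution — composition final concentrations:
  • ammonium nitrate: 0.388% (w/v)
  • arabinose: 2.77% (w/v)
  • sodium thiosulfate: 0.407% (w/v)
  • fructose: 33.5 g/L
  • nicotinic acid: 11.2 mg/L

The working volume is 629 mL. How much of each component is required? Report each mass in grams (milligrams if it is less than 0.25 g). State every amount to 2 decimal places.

Target volume = 629 mL = 0.629 L.
ammonium nitrate: 0.388% w/v = 3.88 g/L → 3.88 × 0.629 L = 2.44 g
arabinose: 2.77% w/v = 27.7 g/L → 27.7 × 0.629 L = 17.42 g
sodium thiosulfate: 0.407% w/v = 4.07 g/L → 4.07 × 0.629 L = 2.56 g
fructose: 33.5 g/L × 0.629 L = 21.07 g
nicotinic acid: 11.2 mg/L × 0.629 L = 7.04 mg

ammonium nitrate 2.44 g; arabinose 17.42 g; sodium thiosulfate 2.56 g; fructose 21.07 g; nicotinic acid 7.04 mg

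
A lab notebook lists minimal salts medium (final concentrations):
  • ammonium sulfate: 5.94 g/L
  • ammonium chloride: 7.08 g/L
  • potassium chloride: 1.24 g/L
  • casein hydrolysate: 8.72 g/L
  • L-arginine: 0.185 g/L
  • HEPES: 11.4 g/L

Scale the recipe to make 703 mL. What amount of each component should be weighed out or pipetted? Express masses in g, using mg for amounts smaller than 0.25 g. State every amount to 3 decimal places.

Scale factor relative to 1 L: 0.703.
ammonium sulfate: 5.94 g/L × 0.703 L = 4.176 g
ammonium chloride: 7.08 g/L × 0.703 L = 4.977 g
potassium chloride: 1.24 g/L × 0.703 L = 0.872 g
casein hydrolysate: 8.72 g/L × 0.703 L = 6.130 g
L-arginine: 0.185 g/L × 0.703 L = 0.130055 g = 130.055 mg
HEPES: 11.4 g/L × 0.703 L = 8.014 g

ammonium sulfate 4.176 g; ammonium chloride 4.977 g; potassium chloride 0.872 g; casein hydrolysate 6.130 g; L-arginine 130.055 mg; HEPES 8.014 g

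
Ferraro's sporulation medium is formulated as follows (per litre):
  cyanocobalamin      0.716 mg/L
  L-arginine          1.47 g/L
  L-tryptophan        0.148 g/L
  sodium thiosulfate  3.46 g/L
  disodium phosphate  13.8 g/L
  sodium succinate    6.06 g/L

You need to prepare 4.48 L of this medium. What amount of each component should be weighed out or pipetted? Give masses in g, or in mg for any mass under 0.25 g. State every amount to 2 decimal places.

cyanocobalamin 3.21 mg; L-arginine 6.59 g; L-tryptophan 0.66 g; sodium thiosulfate 15.50 g; disodium phosphate 61.82 g; sodium succinate 27.15 g

Scale factor relative to 1 L: 4.48.
cyanocobalamin: 0.716 mg/L × 4.48 L = 3.21 mg
L-arginine: 1.47 g/L × 4.48 L = 6.59 g
L-tryptophan: 0.148 g/L × 4.48 L = 0.66 g
sodium thiosulfate: 3.46 g/L × 4.48 L = 15.50 g
disodium phosphate: 13.8 g/L × 4.48 L = 61.82 g
sodium succinate: 6.06 g/L × 4.48 L = 27.15 g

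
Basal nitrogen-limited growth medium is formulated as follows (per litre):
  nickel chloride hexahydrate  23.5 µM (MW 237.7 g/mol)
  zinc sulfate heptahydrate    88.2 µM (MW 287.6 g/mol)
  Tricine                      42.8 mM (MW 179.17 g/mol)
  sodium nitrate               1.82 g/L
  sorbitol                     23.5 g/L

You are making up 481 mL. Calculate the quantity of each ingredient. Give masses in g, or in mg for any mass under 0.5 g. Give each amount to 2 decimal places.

nickel chloride hexahydrate 2.69 mg; zinc sulfate heptahydrate 12.20 mg; Tricine 3.69 g; sodium nitrate 0.88 g; sorbitol 11.30 g

Scale factor relative to 1 L: 0.481.
nickel chloride hexahydrate: 23.5 µmol/L × 237.7 g/mol × 0.481 L ÷ 1000 = 2.69 mg
zinc sulfate heptahydrate: 88.2 µmol/L × 287.6 g/mol × 0.481 L ÷ 1000 = 12.20 mg
Tricine: 42.8 mmol/L × 179.17 g/mol × 0.481 L ÷ 1000 = 3.69 g
sodium nitrate: 1.82 g/L × 0.481 L = 0.88 g
sorbitol: 23.5 g/L × 0.481 L = 11.30 g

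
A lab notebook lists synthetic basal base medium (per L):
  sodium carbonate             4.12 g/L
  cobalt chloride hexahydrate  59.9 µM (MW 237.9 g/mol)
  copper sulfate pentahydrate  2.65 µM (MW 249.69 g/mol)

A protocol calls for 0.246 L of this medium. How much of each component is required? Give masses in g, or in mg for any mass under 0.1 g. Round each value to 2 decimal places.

Scale factor relative to 1 L: 0.246.
sodium carbonate: 4.12 g/L × 0.246 L = 1.01 g
cobalt chloride hexahydrate: 59.9 µmol/L × 237.9 g/mol × 0.246 L ÷ 1000 = 3.51 mg
copper sulfate pentahydrate: 2.65 µmol/L × 249.69 g/mol × 0.246 L ÷ 1000 = 0.16 mg

sodium carbonate 1.01 g; cobalt chloride hexahydrate 3.51 mg; copper sulfate pentahydrate 0.16 mg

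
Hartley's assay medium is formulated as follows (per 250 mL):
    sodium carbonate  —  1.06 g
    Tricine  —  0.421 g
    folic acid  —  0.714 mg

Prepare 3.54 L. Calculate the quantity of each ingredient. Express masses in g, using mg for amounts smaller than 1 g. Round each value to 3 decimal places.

sodium carbonate 15.010 g; Tricine 5.961 g; folic acid 10.110 mg

Ratio of target to recipe volume: 3540 / 250 = 14.16.
sodium carbonate: 1.06 g × (3540 mL / 250 mL) = 15.010 g
Tricine: 0.421 g × (3540 mL / 250 mL) = 5.961 g
folic acid: 0.714 mg × (3540 mL / 250 mL) = 10.110 mg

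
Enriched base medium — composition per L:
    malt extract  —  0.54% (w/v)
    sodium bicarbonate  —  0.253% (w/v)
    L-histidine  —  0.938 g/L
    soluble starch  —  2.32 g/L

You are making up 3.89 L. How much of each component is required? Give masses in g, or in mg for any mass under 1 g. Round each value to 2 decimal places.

malt extract 21.01 g; sodium bicarbonate 9.84 g; L-histidine 3.65 g; soluble starch 9.02 g

Working volume: 3.89 L.
malt extract: 0.54% w/v = 5.4 g/L → 5.4 × 3.89 L = 21.01 g
sodium bicarbonate: 0.253 g per 100 mL × 3890 mL ÷ 100 = 9.84 g
L-histidine: 0.938 g/L × 3.89 L = 3.65 g
soluble starch: 2.32 g/L × 3.89 L = 9.02 g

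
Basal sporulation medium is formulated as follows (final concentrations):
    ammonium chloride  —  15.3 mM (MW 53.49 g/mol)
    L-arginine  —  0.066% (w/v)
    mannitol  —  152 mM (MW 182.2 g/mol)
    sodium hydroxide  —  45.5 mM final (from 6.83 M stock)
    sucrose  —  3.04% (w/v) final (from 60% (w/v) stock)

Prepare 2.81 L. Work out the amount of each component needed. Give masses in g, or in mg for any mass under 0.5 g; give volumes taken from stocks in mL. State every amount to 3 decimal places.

ammonium chloride 2.300 g; L-arginine 1.855 g; mannitol 77.821 g; sodium hydroxide 18.720 mL; sucrose 142.373 mL

Working volume: 2.81 L.
ammonium chloride: 15.3 mmol/L × 53.49 g/mol × 2.81 L ÷ 1000 = 2.300 g
L-arginine: 0.066 g per 100 mL × 2810 mL ÷ 100 = 1.855 g
mannitol: 152 mmol/L × 182.2 g/mol × 2.81 L ÷ 1000 = 77.821 g
sodium hydroxide: V = C2·V2/C1 = 45.5 mM × 2810 mL ÷ 6830 mM = 18.720 mL
sucrose: V = C2·V2/C1 = 3.04% ÷ 60% × 2810 mL = 142.373 mL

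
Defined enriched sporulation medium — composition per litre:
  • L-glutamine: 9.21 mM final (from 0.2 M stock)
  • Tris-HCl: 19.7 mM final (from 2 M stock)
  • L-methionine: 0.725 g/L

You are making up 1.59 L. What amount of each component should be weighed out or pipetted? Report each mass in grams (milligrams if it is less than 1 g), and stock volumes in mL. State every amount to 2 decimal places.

Scale factor relative to 1 L: 1.59.
L-glutamine: C1V1 = C2V2 → 9.21 mM × 1590 mL ÷ 200 mM = 73.22 mL
Tris-HCl: dilute stock: 19.7 mM × 1590 mL ÷ 2000 mM = 15.66 mL
L-methionine: 0.725 g/L × 1.59 L = 1.15 g

L-glutamine 73.22 mL; Tris-HCl 15.66 mL; L-methionine 1.15 g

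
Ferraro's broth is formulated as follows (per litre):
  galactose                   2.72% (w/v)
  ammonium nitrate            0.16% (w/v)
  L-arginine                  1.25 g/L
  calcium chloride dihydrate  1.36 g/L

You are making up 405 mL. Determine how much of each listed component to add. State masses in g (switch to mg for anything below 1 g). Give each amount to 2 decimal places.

galactose 11.02 g; ammonium nitrate 648.00 mg; L-arginine 506.25 mg; calcium chloride dihydrate 550.80 mg

Target volume = 405 mL = 0.405 L.
galactose: 2.72 g per 100 mL × 405 mL ÷ 100 = 11.02 g
ammonium nitrate: 0.16 g per 100 mL × 405 mL ÷ 100 = 0.648 g = 648.00 mg
L-arginine: 1.25 g/L × 0.405 L = 0.50625 g = 506.25 mg
calcium chloride dihydrate: 1.36 g/L × 0.405 L = 0.5508 g = 550.80 mg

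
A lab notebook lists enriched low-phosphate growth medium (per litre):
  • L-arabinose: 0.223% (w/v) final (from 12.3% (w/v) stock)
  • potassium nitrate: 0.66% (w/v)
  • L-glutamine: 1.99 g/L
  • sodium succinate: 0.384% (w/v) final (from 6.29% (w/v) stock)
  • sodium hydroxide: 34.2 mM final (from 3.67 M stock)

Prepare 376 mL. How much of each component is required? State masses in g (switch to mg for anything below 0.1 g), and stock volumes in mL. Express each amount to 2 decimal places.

Target volume = 376 mL = 0.376 L.
L-arabinose: V = C2·V2/C1 = 0.223% ÷ 12.3% × 376 mL = 6.82 mL
potassium nitrate: 0.66 g per 100 mL × 376 mL ÷ 100 = 2.48 g
L-glutamine: 1.99 g/L × 0.376 L = 0.75 g
sodium succinate: V = C2·V2/C1 = 0.384% ÷ 6.29% × 376 mL = 22.95 mL
sodium hydroxide: C1V1 = C2V2 → 34.2 mM × 376 mL ÷ 3670 mM = 3.50 mL

L-arabinose 6.82 mL; potassium nitrate 2.48 g; L-glutamine 0.75 g; sodium succinate 22.95 mL; sodium hydroxide 3.50 mL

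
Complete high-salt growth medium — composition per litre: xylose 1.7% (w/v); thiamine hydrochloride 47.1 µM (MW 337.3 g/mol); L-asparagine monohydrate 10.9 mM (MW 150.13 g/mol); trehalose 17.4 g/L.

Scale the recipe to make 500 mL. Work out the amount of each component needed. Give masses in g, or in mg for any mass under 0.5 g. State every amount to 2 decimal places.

xylose 8.50 g; thiamine hydrochloride 7.94 mg; L-asparagine monohydrate 0.82 g; trehalose 8.70 g

Working volume: 500 mL = 0.5 L.
xylose: 1.7% w/v = 17 g/L → 17 × 0.5 L = 8.50 g
thiamine hydrochloride: 47.1 µmol/L × 337.3 g/mol × 0.5 L ÷ 1000 = 7.94 mg
L-asparagine monohydrate: 10.9 mmol/L × 150.13 g/mol × 0.5 L ÷ 1000 = 0.82 g
trehalose: 17.4 g/L × 0.5 L = 8.70 g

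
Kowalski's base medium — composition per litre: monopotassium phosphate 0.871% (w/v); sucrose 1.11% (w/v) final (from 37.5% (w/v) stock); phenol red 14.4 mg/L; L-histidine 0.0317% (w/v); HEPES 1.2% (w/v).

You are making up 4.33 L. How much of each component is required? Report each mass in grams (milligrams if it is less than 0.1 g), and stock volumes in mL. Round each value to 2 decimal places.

monopotassium phosphate 37.71 g; sucrose 128.17 mL; phenol red 62.35 mg; L-histidine 1.37 g; HEPES 51.96 g

Scale factor relative to 1 L: 4.33.
monopotassium phosphate: 0.871% w/v = 8.71 g/L → 8.71 × 4.33 L = 37.71 g
sucrose: dilute stock: 1.11% ÷ 37.5% × 4330 mL = 128.17 mL
phenol red: 14.4 mg/L × 4.33 L = 62.35 mg
L-histidine: 0.0317% w/v = 0.317 g/L → 0.317 × 4.33 L = 1.37 g
HEPES: 1.2% w/v = 12 g/L → 12 × 4.33 L = 51.96 g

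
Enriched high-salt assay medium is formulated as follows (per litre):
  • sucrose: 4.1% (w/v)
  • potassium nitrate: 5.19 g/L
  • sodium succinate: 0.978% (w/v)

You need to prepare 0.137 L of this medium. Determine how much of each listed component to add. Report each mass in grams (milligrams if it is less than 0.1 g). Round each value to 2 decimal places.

sucrose 5.62 g; potassium nitrate 0.71 g; sodium succinate 1.34 g

Scale factor relative to 1 L: 0.137.
sucrose: 4.1% w/v = 41 g/L → 41 × 0.137 L = 5.62 g
potassium nitrate: 5.19 g/L × 0.137 L = 0.71 g
sodium succinate: 0.978% w/v = 9.78 g/L → 9.78 × 0.137 L = 1.34 g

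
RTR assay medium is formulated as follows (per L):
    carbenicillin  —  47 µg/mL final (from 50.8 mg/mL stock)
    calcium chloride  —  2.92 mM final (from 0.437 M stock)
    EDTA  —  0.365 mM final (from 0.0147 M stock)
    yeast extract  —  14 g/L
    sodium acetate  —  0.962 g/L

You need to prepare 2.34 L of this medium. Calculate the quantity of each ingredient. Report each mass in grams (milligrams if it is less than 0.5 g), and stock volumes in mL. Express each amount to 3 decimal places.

Scale factor relative to 1 L: 2.34.
carbenicillin: dilute stock: 47 µg/mL × 2340 mL ÷ 50800 µg/mL = 2.165 mL
calcium chloride: C1V1 = C2V2 → 2.92 mM × 2340 mL ÷ 437 mM = 15.636 mL
EDTA: C1V1 = C2V2 → 0.365 mM × 2340 mL ÷ 14.7 mM = 58.102 mL
yeast extract: 14 g/L × 2.34 L = 32.760 g
sodium acetate: 0.962 g/L × 2.34 L = 2.251 g

carbenicillin 2.165 mL; calcium chloride 15.636 mL; EDTA 58.102 mL; yeast extract 32.760 g; sodium acetate 2.251 g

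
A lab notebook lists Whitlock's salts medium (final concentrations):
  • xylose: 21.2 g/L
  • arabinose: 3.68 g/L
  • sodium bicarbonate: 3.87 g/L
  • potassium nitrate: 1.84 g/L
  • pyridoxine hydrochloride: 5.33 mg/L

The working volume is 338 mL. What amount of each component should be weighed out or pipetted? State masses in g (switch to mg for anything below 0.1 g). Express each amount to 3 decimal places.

xylose 7.166 g; arabinose 1.244 g; sodium bicarbonate 1.308 g; potassium nitrate 0.622 g; pyridoxine hydrochloride 1.802 mg

Working volume: 338 mL = 0.338 L.
xylose: 21.2 g/L × 0.338 L = 7.166 g
arabinose: 3.68 g/L × 0.338 L = 1.244 g
sodium bicarbonate: 3.87 g/L × 0.338 L = 1.308 g
potassium nitrate: 1.84 g/L × 0.338 L = 0.622 g
pyridoxine hydrochloride: 5.33 mg/L × 0.338 L = 1.802 mg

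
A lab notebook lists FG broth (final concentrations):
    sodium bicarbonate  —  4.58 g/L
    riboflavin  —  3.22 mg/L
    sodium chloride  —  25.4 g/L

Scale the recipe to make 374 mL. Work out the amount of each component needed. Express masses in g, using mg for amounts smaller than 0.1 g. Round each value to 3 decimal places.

sodium bicarbonate 1.713 g; riboflavin 1.204 mg; sodium chloride 9.500 g

Target volume = 374 mL = 0.374 L.
sodium bicarbonate: 4.58 g/L × 0.374 L = 1.713 g
riboflavin: 3.22 mg/L × 0.374 L = 1.204 mg
sodium chloride: 25.4 g/L × 0.374 L = 9.500 g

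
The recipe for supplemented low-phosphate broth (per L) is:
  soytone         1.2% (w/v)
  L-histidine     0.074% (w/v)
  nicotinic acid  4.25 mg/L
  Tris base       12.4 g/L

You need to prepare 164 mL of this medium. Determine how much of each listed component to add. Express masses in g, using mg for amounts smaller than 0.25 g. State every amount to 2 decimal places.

soytone 1.97 g; L-histidine 121.36 mg; nicotinic acid 0.70 mg; Tris base 2.03 g

Target volume = 164 mL = 0.164 L.
soytone: 1.2 g per 100 mL × 164 mL ÷ 100 = 1.97 g
L-histidine: 0.074% w/v = 0.74 g/L → 0.74 × 0.164 L = 0.12136 g = 121.36 mg
nicotinic acid: 4.25 mg/L × 0.164 L = 0.70 mg
Tris base: 12.4 g/L × 0.164 L = 2.03 g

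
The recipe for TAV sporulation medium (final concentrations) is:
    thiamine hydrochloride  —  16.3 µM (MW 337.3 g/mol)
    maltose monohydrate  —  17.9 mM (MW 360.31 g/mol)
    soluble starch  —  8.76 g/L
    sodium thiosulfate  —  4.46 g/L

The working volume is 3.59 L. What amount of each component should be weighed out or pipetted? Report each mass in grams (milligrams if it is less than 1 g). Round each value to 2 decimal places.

thiamine hydrochloride 19.74 mg; maltose monohydrate 23.15 g; soluble starch 31.45 g; sodium thiosulfate 16.01 g

Scale factor relative to 1 L: 3.59.
thiamine hydrochloride: 16.3 µmol/L × 337.3 g/mol × 3.59 L ÷ 1000 = 19.74 mg
maltose monohydrate: 17.9 mmol/L × 360.31 g/mol × 3.59 L ÷ 1000 = 23.15 g
soluble starch: 8.76 g/L × 3.59 L = 31.45 g
sodium thiosulfate: 4.46 g/L × 3.59 L = 16.01 g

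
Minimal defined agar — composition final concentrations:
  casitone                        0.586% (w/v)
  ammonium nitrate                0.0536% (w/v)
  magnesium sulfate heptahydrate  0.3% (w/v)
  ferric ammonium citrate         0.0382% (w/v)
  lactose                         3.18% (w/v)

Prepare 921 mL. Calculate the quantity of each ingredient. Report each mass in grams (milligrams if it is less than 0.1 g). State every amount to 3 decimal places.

casitone 5.397 g; ammonium nitrate 0.494 g; magnesium sulfate heptahydrate 2.763 g; ferric ammonium citrate 0.352 g; lactose 29.288 g

Scale factor relative to 1 L: 0.921.
casitone: 0.586 g per 100 mL × 921 mL ÷ 100 = 5.397 g
ammonium nitrate: 0.0536 g per 100 mL × 921 mL ÷ 100 = 0.494 g
magnesium sulfate heptahydrate: 0.3 g per 100 mL × 921 mL ÷ 100 = 2.763 g
ferric ammonium citrate: 0.0382% w/v = 0.382 g/L → 0.382 × 0.921 L = 0.352 g
lactose: 3.18 g per 100 mL × 921 mL ÷ 100 = 29.288 g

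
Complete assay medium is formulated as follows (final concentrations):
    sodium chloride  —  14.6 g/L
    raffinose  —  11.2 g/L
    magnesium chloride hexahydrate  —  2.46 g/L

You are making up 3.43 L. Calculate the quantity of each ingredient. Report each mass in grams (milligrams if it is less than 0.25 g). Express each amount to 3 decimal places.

sodium chloride 50.078 g; raffinose 38.416 g; magnesium chloride hexahydrate 8.438 g

Working volume: 3.43 L.
sodium chloride: 14.6 g/L × 3.43 L = 50.078 g
raffinose: 11.2 g/L × 3.43 L = 38.416 g
magnesium chloride hexahydrate: 2.46 g/L × 3.43 L = 8.438 g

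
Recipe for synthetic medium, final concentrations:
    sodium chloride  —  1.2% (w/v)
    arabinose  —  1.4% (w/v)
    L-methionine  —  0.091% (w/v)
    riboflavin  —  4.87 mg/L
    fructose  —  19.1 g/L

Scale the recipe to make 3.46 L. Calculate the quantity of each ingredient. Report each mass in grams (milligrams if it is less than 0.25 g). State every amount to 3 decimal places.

Scale factor relative to 1 L: 3.46.
sodium chloride: 1.2 g per 100 mL × 3460 mL ÷ 100 = 41.520 g
arabinose: 1.4% w/v = 14 g/L → 14 × 3.46 L = 48.440 g
L-methionine: 0.091 g per 100 mL × 3460 mL ÷ 100 = 3.149 g
riboflavin: 4.87 mg/L × 3.46 L = 16.850 mg
fructose: 19.1 g/L × 3.46 L = 66.086 g

sodium chloride 41.520 g; arabinose 48.440 g; L-methionine 3.149 g; riboflavin 16.850 mg; fructose 66.086 g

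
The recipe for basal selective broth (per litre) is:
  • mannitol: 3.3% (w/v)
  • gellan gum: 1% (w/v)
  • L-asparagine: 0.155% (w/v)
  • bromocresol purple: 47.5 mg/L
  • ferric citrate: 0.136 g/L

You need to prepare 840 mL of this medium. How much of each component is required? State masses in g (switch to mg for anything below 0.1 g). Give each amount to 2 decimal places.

Target volume = 840 mL = 0.84 L.
mannitol: 3.3% w/v = 33 g/L → 33 × 0.84 L = 27.72 g
gellan gum: 1% w/v = 10 g/L → 10 × 0.84 L = 8.40 g
L-asparagine: 0.155 g per 100 mL × 840 mL ÷ 100 = 1.30 g
bromocresol purple: 47.5 mg/L × 0.84 L = 39.90 mg
ferric citrate: 0.136 g/L × 0.84 L = 0.11 g

mannitol 27.72 g; gellan gum 8.40 g; L-asparagine 1.30 g; bromocresol purple 39.90 mg; ferric citrate 0.11 g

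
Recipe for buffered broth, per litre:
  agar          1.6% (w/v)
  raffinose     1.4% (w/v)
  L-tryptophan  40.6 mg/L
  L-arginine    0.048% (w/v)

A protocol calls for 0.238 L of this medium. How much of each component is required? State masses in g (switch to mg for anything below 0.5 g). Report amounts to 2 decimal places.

Working volume: 0.238 L.
agar: 1.6% w/v = 16 g/L → 16 × 0.238 L = 3.81 g
raffinose: 1.4 g per 100 mL × 238 mL ÷ 100 = 3.33 g
L-tryptophan: 40.6 mg/L × 0.238 L = 9.66 mg
L-arginine: 0.048% w/v = 0.48 g/L → 0.48 × 0.238 L = 0.11424 g = 114.24 mg

agar 3.81 g; raffinose 3.33 g; L-tryptophan 9.66 mg; L-arginine 114.24 mg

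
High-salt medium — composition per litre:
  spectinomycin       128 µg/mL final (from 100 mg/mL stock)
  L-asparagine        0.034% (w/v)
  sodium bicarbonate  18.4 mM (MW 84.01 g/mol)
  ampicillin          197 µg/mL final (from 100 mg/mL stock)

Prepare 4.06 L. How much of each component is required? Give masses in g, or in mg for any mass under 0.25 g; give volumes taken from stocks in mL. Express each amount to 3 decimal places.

Working volume: 4.06 L.
spectinomycin: C1V1 = C2V2 → 128 µg/mL × 4060 mL ÷ 100000 µg/mL = 5.197 mL
L-asparagine: 0.034% w/v = 0.34 g/L → 0.34 × 4.06 L = 1.380 g
sodium bicarbonate: 18.4 mmol/L × 84.01 g/mol × 4.06 L ÷ 1000 = 6.276 g
ampicillin: C1V1 = C2V2 → 197 µg/mL × 4060 mL ÷ 100000 µg/mL = 7.998 mL

spectinomycin 5.197 mL; L-asparagine 1.380 g; sodium bicarbonate 6.276 g; ampicillin 7.998 mL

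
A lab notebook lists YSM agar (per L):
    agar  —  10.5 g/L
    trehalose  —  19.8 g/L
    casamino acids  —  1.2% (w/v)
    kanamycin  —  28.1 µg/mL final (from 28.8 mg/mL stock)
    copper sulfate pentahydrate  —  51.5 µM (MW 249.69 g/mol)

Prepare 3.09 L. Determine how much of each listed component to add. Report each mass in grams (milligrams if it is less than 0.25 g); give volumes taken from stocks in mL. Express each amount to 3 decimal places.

Scale factor relative to 1 L: 3.09.
agar: 10.5 g/L × 3.09 L = 32.445 g
trehalose: 19.8 g/L × 3.09 L = 61.182 g
casamino acids: 1.2 g per 100 mL × 3090 mL ÷ 100 = 37.080 g
kanamycin: C1V1 = C2V2 → 28.1 µg/mL × 3090 mL ÷ 28800 µg/mL = 3.015 mL
copper sulfate pentahydrate: 51.5 µmol/L × 249.69 g/mol × 3.09 L ÷ 1000 = 39.734 mg

agar 32.445 g; trehalose 61.182 g; casamino acids 37.080 g; kanamycin 3.015 mL; copper sulfate pentahydrate 39.734 mg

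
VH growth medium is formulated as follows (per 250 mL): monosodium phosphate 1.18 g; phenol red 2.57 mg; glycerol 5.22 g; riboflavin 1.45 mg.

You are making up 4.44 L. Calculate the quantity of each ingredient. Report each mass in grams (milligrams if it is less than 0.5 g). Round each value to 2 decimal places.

Ratio of target to recipe volume: 4440 / 250 = 17.76.
monosodium phosphate: 1.18 g × (4440 mL / 250 mL) = 20.96 g
phenol red: 2.57 mg × (4440 mL / 250 mL) = 45.64 mg
glycerol: 5.22 g × (4440 mL / 250 mL) = 92.71 g
riboflavin: 1.45 mg × (4440 mL / 250 mL) = 25.75 mg

monosodium phosphate 20.96 g; phenol red 45.64 mg; glycerol 92.71 g; riboflavin 25.75 mg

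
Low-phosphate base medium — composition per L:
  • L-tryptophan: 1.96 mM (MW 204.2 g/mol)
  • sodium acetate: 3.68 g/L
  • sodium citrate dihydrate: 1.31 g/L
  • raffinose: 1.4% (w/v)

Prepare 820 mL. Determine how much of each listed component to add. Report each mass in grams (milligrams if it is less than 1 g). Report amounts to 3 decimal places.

L-tryptophan 328.190 mg; sodium acetate 3.018 g; sodium citrate dihydrate 1.074 g; raffinose 11.480 g

Working volume: 820 mL = 0.82 L.
L-tryptophan: 1.96 mmol/L × 204.2 mg/mmol × 0.82 L = 328.190 mg
sodium acetate: 3.68 g/L × 0.82 L = 3.018 g
sodium citrate dihydrate: 1.31 g/L × 0.82 L = 1.074 g
raffinose: 1.4 g per 100 mL × 820 mL ÷ 100 = 11.480 g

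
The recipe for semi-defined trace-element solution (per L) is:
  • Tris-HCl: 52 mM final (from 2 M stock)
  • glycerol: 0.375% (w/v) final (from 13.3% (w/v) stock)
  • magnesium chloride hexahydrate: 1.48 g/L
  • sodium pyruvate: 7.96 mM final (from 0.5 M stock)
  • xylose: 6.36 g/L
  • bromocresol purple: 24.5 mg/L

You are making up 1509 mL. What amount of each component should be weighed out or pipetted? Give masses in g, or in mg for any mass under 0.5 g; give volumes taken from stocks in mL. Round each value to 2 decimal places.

Tris-HCl 39.23 mL; glycerol 42.55 mL; magnesium chloride hexahydrate 2.23 g; sodium pyruvate 24.02 mL; xylose 9.60 g; bromocresol purple 36.97 mg

Working volume: 1509 mL = 1.509 L.
Tris-HCl: C1V1 = C2V2 → 52 mM × 1509 mL ÷ 2000 mM = 39.23 mL
glycerol: C1V1 = C2V2 → 0.375% ÷ 13.3% × 1509 mL = 42.55 mL
magnesium chloride hexahydrate: 1.48 g/L × 1.509 L = 2.23 g
sodium pyruvate: V = C2·V2/C1 = 7.96 mM × 1509 mL ÷ 500 mM = 24.02 mL
xylose: 6.36 g/L × 1.509 L = 9.60 g
bromocresol purple: 24.5 mg/L × 1.509 L = 36.97 mg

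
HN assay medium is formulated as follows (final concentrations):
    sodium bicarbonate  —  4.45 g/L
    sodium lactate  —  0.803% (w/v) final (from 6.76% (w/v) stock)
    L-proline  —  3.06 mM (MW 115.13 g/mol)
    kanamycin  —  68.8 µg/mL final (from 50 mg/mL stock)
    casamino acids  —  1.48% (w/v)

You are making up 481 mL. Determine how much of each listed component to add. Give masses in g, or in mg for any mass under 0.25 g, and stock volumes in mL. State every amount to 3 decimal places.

sodium bicarbonate 2.140 g; sodium lactate 57.137 mL; L-proline 169.455 mg; kanamycin 0.662 mL; casamino acids 7.119 g

Scale factor relative to 1 L: 0.481.
sodium bicarbonate: 4.45 g/L × 0.481 L = 2.140 g
sodium lactate: C1V1 = C2V2 → 0.803% ÷ 6.76% × 481 mL = 57.137 mL
L-proline: 3.06 mmol/L × 115.13 mg/mmol × 0.481 L = 169.455 mg
kanamycin: dilute stock: 68.8 µg/mL × 481 mL ÷ 50000 µg/mL = 0.662 mL
casamino acids: 1.48% w/v = 14.8 g/L → 14.8 × 0.481 L = 7.119 g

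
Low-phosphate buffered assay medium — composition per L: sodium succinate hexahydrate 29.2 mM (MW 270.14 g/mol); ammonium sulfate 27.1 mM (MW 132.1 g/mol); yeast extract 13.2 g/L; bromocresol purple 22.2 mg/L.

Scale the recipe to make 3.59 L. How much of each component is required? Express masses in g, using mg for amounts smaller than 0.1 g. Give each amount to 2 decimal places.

sodium succinate hexahydrate 28.32 g; ammonium sulfate 12.85 g; yeast extract 47.39 g; bromocresol purple 79.70 mg

Working volume: 3.59 L.
sodium succinate hexahydrate: 29.2 mmol/L × 270.14 g/mol × 3.59 L ÷ 1000 = 28.32 g
ammonium sulfate: 27.1 mmol/L × 132.1 g/mol × 3.59 L ÷ 1000 = 12.85 g
yeast extract: 13.2 g/L × 3.59 L = 47.39 g
bromocresol purple: 22.2 mg/L × 3.59 L = 79.70 mg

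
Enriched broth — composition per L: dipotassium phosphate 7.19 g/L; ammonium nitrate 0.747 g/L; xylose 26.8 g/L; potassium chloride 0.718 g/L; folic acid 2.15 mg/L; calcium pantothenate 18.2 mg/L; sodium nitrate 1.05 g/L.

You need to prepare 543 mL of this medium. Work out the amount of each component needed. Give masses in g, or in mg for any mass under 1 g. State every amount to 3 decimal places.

dipotassium phosphate 3.904 g; ammonium nitrate 405.621 mg; xylose 14.552 g; potassium chloride 389.874 mg; folic acid 1.167 mg; calcium pantothenate 9.883 mg; sodium nitrate 570.150 mg

Target volume = 543 mL = 0.543 L.
dipotassium phosphate: 7.19 g/L × 0.543 L = 3.904 g
ammonium nitrate: 0.747 g/L × 0.543 L = 0.405621 g = 405.621 mg
xylose: 26.8 g/L × 0.543 L = 14.552 g
potassium chloride: 0.718 g/L × 0.543 L = 0.389874 g = 389.874 mg
folic acid: 2.15 mg/L × 0.543 L = 1.167 mg
calcium pantothenate: 18.2 mg/L × 0.543 L = 9.883 mg
sodium nitrate: 1.05 g/L × 0.543 L = 0.57015 g = 570.150 mg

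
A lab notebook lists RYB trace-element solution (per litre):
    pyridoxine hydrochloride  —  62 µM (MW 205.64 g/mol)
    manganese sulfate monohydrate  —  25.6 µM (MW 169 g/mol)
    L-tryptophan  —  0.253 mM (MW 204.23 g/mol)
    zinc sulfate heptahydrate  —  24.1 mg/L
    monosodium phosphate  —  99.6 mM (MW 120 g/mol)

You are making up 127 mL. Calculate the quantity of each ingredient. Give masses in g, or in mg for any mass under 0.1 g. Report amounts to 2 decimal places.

pyridoxine hydrochloride 1.62 mg; manganese sulfate monohydrate 0.55 mg; L-tryptophan 6.56 mg; zinc sulfate heptahydrate 3.06 mg; monosodium phosphate 1.52 g

Working volume: 127 mL = 0.127 L.
pyridoxine hydrochloride: 62 µmol/L × 205.64 g/mol × 0.127 L ÷ 1000 = 1.62 mg
manganese sulfate monohydrate: 25.6 µmol/L × 169 g/mol × 0.127 L ÷ 1000 = 0.55 mg
L-tryptophan: 0.253 mmol/L × 204.23 mg/mmol × 0.127 L = 6.56 mg
zinc sulfate heptahydrate: 24.1 mg/L × 0.127 L = 3.06 mg
monosodium phosphate: 99.6 mmol/L × 120 g/mol × 0.127 L ÷ 1000 = 1.52 g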